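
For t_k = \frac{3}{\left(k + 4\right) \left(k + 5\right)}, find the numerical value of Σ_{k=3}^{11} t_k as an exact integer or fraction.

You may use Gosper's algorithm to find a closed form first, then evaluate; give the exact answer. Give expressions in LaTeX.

Σ = 27/112

r(k) = (k + 4)/(k + 6) after simplifying.
A = k + 4, B = k + 6, C = 1.
Solve (k + 4)·f(k+1) − (k + 5)·f(k) = 1.
deg f ≤ 1 (via 1,1,0).
Solving with deg f ≤ 1: f(k) = k/4.
Certificate R = B(k−1)f/C = k*(k + 5)/4 gives s_k = 3*k/(4*(k + 4)).
Check: Δs_k = 3/(k**2 + 9*k + 20). ✓
Telescoping: Σ = s_(12) − s_(3) = 9/16 − (9/28) = 27/112.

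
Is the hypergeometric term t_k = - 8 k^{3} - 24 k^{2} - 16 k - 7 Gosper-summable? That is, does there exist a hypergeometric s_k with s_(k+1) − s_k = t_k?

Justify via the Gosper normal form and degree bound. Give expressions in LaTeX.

The ratio is (8*k**3 + 48*k**2 + 88*k + 55)/(8*k**3 + 24*k**2 + 16*k + 7).
Normal form (A,B,C) = (1, 1, k**3 + 3*k**2 + 2*k + 7/8).
Key eq: (1)·f(k+1) = (1)·f(k) + (k**3 + 3*k**2 + 2*k + 7/8).
Degrees (0,0,3) ⇒ d ≤ 4.
A polynomial solution: f(k) = k*(2*k**3 + 4*k**2 - 2*k + 3)/8.
Get s_k = R·t_k = k*(-2*k**3 - 4*k**2 + 2*k - 3) with R(k) = B(k−1)f(k)/C(k) = k*(2*k**3 + 4*k**2 - 2*k + 3)/(8*k**3 + 24*k**2 + 16*k + 7).
s_(k+1) − s_k = -8*k**3 - 24*k**2 - 16*k - 7 = t_k.

Yes. s_k = k \left(- 2 k^{3} - 4 k^{2} + 2 k - 3\right).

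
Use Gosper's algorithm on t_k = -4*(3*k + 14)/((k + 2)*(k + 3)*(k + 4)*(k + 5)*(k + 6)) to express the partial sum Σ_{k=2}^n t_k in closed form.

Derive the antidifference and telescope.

S(n) = (-n**3 - 13*n**2 - 54*n + 68)/(35*(n**3 + 13*n**2 + 54*n + 72))

r(k) = (k + 2)*(3*k + 17)/((k + 7)*(3*k + 14)) after simplifying.
Take A(k)=k + 2, B(k)=k + 7, C(k)=k + 14/3.
Need (k + 2)·f(k+1) − (k + 6)·f(k) = k + 14/3.
d = 4 from the (1,1,1) case.
Match coefficients ⇒ f(k) = k*(k + 4)*(k**2 + 10*k + 31)/90.
Get s_k = R·t_k = 2*k*(-k**2 - 10*k - 31)/(15*(k**3 + 10*k**2 + 31*k + 30)) with R(k) = B(k−1)f(k)/C(k) = k*(k + 4)*(k + 6)*(k**2 + 10*k + 31)/(30*(3*k + 14)).
Check: Δs_k = 4*(-3*k - 14)/(k**5 + 20*k**4 + 155*k**3 + 580*k**2 + 1044*k + 720). ✓
Σ_(k=2)^n t_k = s_(n+1) − s_(2) = (2*(-n**3 - 13*n**2 - 54*n - 42)/(15*(n**3 + 13*n**2 + 54*n + 72))) − (-11/105), i.e. (-n**3 - 13*n**2 - 54*n + 68)/(35*(n**3 + 13*n**2 + 54*n + 72)).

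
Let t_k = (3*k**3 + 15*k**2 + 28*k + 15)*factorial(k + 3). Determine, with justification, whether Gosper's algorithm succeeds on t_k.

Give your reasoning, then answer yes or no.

t_(k+1)/t_k = (3*k**4 + 36*k**3 + 163*k**2 + 329*k + 244)/(3*k**3 + 15*k**2 + 28*k + 15).
A = k + 4, B = 1, C = k**3 + 5*k**2 + 28*k/3 + 5.
Solve (k + 4)·f(k+1) − (1)·f(k) = k**3 + 5*k**2 + 28*k/3 + 5.
From deg A=1, deg B=0, deg C=3: d=2.
Solve for f: f(k) = (3*k**2 + 1)/3 (degree 2 ≤ 2).
Certificate R = B(k−1)f/C = (3*k**2 + 1)/(3*k**3 + 15*k**2 + 28*k + 15) gives s_k = (3*k**2 + 1)*factorial(k + 3).
Check: Δs_k = (3*k**3 + 15*k**2 + 28*k + 15)*factorial(k + 3). ✓

Yes. s_k = (3*k**2 + 1)*factorial(k + 3).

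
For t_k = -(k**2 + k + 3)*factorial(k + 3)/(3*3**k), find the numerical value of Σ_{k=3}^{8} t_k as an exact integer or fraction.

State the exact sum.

Σ = -15765280/81

Ratio r(k) = (k + 4)*(k + (k + 1)**2 + 4)/(3*(k**2 + k + 3)).
Take A(k)=k/3 + 4/3, B(k)=1, C(k)=k**2 + k + 3.
f must satisfy (k/3 + 4/3)·f(k+1) − (1)·f(k) = k**2 + k + 3.
Bound: deg f ≤ 1.
Solve for f: f(k) = 3*(k - 1) (degree 1 ≤ 1).
So s_k = (B(k−1)f/C)·t_k = (3*(k - 1)/(k**2 + k + 3))·t_k = -(k - 1)*factorial(k + 3)/3**k.
Verify: -(k**2 + k + 3)*factorial(k + 3)/(3*3**k) matches t_k.
Sum = s_(9) − s_(3); s_(9) = -15769600/81, s_(3) = -160/3 ⇒ -15765280/81.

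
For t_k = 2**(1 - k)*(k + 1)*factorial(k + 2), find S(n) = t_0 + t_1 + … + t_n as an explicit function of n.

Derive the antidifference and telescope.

S(n) = -8 + 2*factorial(n + 3)/2**n

The ratio is (k + 2)*(k + 3)/(2*(k + 1)).
Take A(k)=k/2 + 3/2, B(k)=1, C(k)=k + 1.
f must satisfy (k/2 + 3/2)·f(k+1) − (1)·f(k) = k + 1.
Bound: deg f ≤ 0.
Match coefficients ⇒ f(k) = 2.
Then R = B(k−1)f/C = 2/(k + 1), so s_k = R(k)·t_k = 2**(2 - k)*factorial(k + 2).
Δs = 2**(1 - k)*(k + 1)*factorial(k + 2), as required.
Σ_(k=0)^n t_k = s_(n+1) − s_(0) = (2**(1 - n)*factorial(n + 3)) − (8), i.e. -8 + 2*factorial(n + 3)/2**n.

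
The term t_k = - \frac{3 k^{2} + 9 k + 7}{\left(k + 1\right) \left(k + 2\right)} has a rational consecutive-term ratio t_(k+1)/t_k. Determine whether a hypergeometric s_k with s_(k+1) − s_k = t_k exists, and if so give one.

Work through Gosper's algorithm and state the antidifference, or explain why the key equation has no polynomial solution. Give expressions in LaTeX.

Ratio r(k) = (k + 1)*(9*k + 3*(k + 1)**2 + 16)/((k + 3)*(3*k**2 + 9*k + 7)).
Take A(k)=k + 1, B(k)=k + 3, C(k)=k**2 + 3*k + 7/3.
Key eq: (k + 1)·f(k+1) = (k + 2)·f(k) + (k**2 + 3*k + 7/3).
d = 2 from the (1,1,2) case.
Solve for f: f(k) = k*(3*k + 4)/3 (degree 2 ≤ 2).
Get s_k = R·t_k = k*(-3*k - 4)/(k + 1) with R(k) = B(k−1)f(k)/C(k) = k*(k + 2)*(3*k + 4)/(3*k**2 + 9*k + 7).
s_(k+1) − s_k = (-3*k**2 - 9*k - 7)/(k**2 + 3*k + 2) = t_k.

s_k = \frac{k \left(- 3 k - 4\right)}{k + 1}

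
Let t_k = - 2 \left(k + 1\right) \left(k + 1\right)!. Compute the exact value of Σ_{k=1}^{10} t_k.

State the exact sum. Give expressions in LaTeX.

t_(k+1)/t_k = (k + 2)**2/(k + 1).
Gosper form: A/B · C(k+1)/C(k) with A=k + 2, B=1, C=k + 1.
Need (k + 2)·f(k+1) − (1)·f(k) = k + 1.
d = 0 from the (1,0,1) case.
A polynomial solution: f(k) = 1.
Certificate R = B(k−1)f/C = 1/(k + 1) gives s_k = -2*factorial(k + 1).
s_(k+1) − s_k = -2*(k + 1)*factorial(k + 1) = t_k.
Telescoping: Σ = s_(11) − s_(1) = -958003200 − (-4) = -958003196.

Σ = -958003196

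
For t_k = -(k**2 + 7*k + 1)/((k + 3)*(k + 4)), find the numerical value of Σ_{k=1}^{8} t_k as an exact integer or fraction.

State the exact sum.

The ratio is (k + 3)*(7*k + (k + 1)**2 + 8)/((k + 5)*(k**2 + 7*k + 1)).
Take A(k)=k + 3, B(k)=k + 5, C(k)=k**2 + 7*k + 1.
f must satisfy (k + 3)·f(k+1) − (k + 4)·f(k) = k**2 + 7*k + 1.
From deg A=1, deg B=1, deg C=2: d=2.
Solve for f: f(k) = k*(3*k - 2)/3 (degree 2 ≤ 2).
Certificate R = B(k−1)f/C = k*(k + 4)*(3*k - 2)/(3*(k**2 + 7*k + 1)) gives s_k = k*(2 - 3*k)/(3*(k + 3)).
Δs = (-k**2 - 7*k - 1)/(k**2 + 7*k + 12), as required.
Sum = s_(9) − s_(1); s_(9) = -25/4, s_(1) = -1/12 ⇒ -37/6.

Σ = -37/6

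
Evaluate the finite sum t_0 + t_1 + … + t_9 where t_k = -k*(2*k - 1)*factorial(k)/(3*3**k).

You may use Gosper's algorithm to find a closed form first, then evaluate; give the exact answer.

Σ = -313357/243

t_(k+1)/t_k = (k + 1)**2*(2*k + 1)/(3*k*(2*k - 1)).
A = k/3 + 1/3, B = 1, C = k**2 - k/2.
Need (k/3 + 1/3)·f(k+1) − (1)·f(k) = k**2 - k/2.
Bound: deg f ≤ 1.
Solving with deg f ≤ 1: f(k) = 3*(2*k + 1)/2.
Certificate R = B(k−1)f/C = 3*(2*k + 1)/(k*(2*k - 1)) gives s_k = -(2*k + 1)*factorial(k)/3**k.
Verify: -k*(2*k - 1)*factorial(k)/(3*3**k) matches t_k.
Evaluate s at k=10 and k=0: -313600/243 and -1; difference -313357/243.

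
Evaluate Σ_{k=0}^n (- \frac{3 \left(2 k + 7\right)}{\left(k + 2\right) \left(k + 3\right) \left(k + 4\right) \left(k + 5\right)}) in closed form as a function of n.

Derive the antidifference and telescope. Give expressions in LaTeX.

The ratio is (k + 2)*(2*k + 9)/((k + 6)*(2*k + 7)).
Factor: A=k + 2; B=k + 6; C=k + 7/2.
Need (k + 2)·f(k+1) − (k + 5)·f(k) = k + 7/2.
d = 3 from the (1,1,1) case.
Match coefficients ⇒ f(k) = k*(k + 3)*(k + 6)/16.
Then R = B(k−1)f/C = k*(k + 3)*(k + 5)*(k + 6)/(8*(2*k + 7)), so s_k = R(k)·t_k = 3*k*(-k - 6)/(8*(k**2 + 6*k + 8)).
Verify: 3*(-2*k - 7)/(k**4 + 14*k**3 + 71*k**2 + 154*k + 120) matches t_k.
Evaluate: s_(n+1) = 3*(-n**2 - 8*n - 7)/(8*(n**2 + 8*n + 15)); subtract s_(0) = 0 ⇒ S(n) = 3*(-n**2 - 8*n - 7)/(8*(n**2 + 8*n + 15)).

S(n) = \frac{3 \left(- n^{2} - 8 n - 7\right)}{8 \left(n^{2} + 8 n + 15\right)}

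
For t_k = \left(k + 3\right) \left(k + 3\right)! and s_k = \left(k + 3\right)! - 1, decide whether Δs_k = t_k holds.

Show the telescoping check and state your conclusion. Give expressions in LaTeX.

valid; difference matches t_k

s_(k+1) = factorial(k + 4) - 1
s_(k+1) − s_k = (k + 3)*factorial(k + 3)
(s_(k+1) − s_k) − t_k = 0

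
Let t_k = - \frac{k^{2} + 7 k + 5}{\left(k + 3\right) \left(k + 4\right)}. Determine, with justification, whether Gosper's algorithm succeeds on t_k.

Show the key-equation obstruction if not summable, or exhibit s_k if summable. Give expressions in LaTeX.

Yes. s_k = \frac{k \left(- 3 k - 2\right)}{3 \left(k + 3\right)}.

The ratio is (k + 3)*(7*k + (k + 1)**2 + 12)/((k + 5)*(k**2 + 7*k + 5)).
So A=k + 3 and B=k + 5, with C=k**2 + 7*k + 5.
f must satisfy (k + 3)·f(k+1) − (k + 4)·f(k) = k**2 + 7*k + 5.
From deg A=1, deg B=1, deg C=2: d=2.
Match coefficients ⇒ f(k) = k*(3*k + 2)/3.
So s_k = (B(k−1)f/C)·t_k = (k*(k + 4)*(3*k + 2)/(3*(k**2 + 7*k + 5)))·t_k = k*(-3*k - 2)/(3*(k + 3)).
Δs = (-k**2 - 7*k - 5)/(k**2 + 7*k + 12), as required.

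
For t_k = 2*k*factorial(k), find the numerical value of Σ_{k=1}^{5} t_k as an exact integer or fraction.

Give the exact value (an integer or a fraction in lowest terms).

Σ = 1438

Step 1: r(k) = (k + 1)**2/k.
Take A(k)=k + 1, B(k)=1, C(k)=k.
Key eq: (k + 1)·f(k+1) = (1)·f(k) + (k).
From deg A=1, deg B=0, deg C=1: d=0.
Match coefficients ⇒ f(k) = 1.
So s_k = (B(k−1)f/C)·t_k = (1/k)·t_k = 2*factorial(k).
Check: Δs_k = 2*k*factorial(k). ✓
Evaluate s at k=6 and k=1: 1440 and 2; difference 1438.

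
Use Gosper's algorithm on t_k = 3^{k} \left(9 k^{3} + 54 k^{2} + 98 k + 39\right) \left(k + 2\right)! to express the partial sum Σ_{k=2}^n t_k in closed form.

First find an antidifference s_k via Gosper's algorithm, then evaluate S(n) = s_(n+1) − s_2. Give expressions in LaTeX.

Step 1: r(k) = 3*(9*k**4 + 108*k**3 + 476*k**2 + 899*k + 600)/(9*k**3 + 54*k**2 + 98*k + 39).
Gosper form: A/B · C(k+1)/C(k) with A=3*k + 9, B=1, C=k**3 + 6*k**2 + 98*k/9 + 13/3.
Set up (3*k + 9)·f(k+1) − (1)·f(k) − (k**3 + 6*k**2 + 98*k/9 + 13/3) = 0.
From deg A=1, deg B=0, deg C=3: d=2.
A polynomial solution: f(k) = (3*k**2 + 4*k - 3)/9.
Certificate R = B(k−1)f/C = (3*k**2 + 4*k - 3)/(9*k**3 + 54*k**2 + 98*k + 39) gives s_k = 3**k*(3*k**2 + 4*k - 3)*factorial(k + 2).
Check: Δs_k = 3**k*(9*k**3 + 54*k**2 + 98*k + 39)*factorial(k + 2). ✓
Telescope: S(n) = s_(n+1) − s_(2) = 3**(n + 1)*(3*n**2 + 10*n + 4)*factorial(n + 3) − (3672) = 9*3**n*n**2*factorial(n + 3) + 30*3**n*n*factorial(n + 3) + 12*3**n*factorial(n + 3) - 3672.

S(n) = 9 \cdot 3^{n} n^{2} \left(n + 3\right)! + 30 \cdot 3^{n} n \left(n + 3\right)! + 12 \cdot 3^{n} \left(n + 3\right)! - 3672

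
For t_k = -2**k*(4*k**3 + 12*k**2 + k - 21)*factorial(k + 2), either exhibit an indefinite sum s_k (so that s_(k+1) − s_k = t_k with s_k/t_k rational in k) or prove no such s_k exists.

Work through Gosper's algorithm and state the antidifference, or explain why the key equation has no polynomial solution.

s_k = 2**k*(-2*k**2 + 3*k + 3)*factorial(k + 2)

t_(k+1)/t_k = 2*(4*k**4 + 36*k**3 + 109*k**2 + 107*k - 12)/(4*k**3 + 12*k**2 + k - 21).
Take A(k)=2*k + 6, B(k)=1, C(k)=k**3 + 3*k**2 + k/4 - 21/4.
Need (2*k + 6)·f(k+1) − (1)·f(k) = k**3 + 3*k**2 + k/4 - 21/4.
Bound: deg f ≤ 2.
Coefficient equations give f(k) = (2*k**2 - 3*k - 3)/4.
R(k) = B(k−1)·f(k)/C(k) = (2*k**2 - 3*k - 3)/(4*k**3 + 12*k**2 + k - 21); s_k = R·t_k = 2**k*(-2*k**2 + 3*k + 3)*factorial(k + 2).
s_(k+1) − s_k = -2**k*(4*k**3 + 12*k**2 + k - 21)*factorial(k + 2) = t_k.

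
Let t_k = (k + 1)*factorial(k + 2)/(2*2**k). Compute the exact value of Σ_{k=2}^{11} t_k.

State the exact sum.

The ratio is (k + 2)*(k + 3)/(2*(k + 1)).
Normal form (A,B,C) = (k/2 + 3/2, 1, k + 1).
Set up (k/2 + 3/2)·f(k+1) − (1)·f(k) − (k + 1) = 0.
deg f ≤ 0 (via 1,0,1).
Solve for f: f(k) = 2 (degree 0 ≤ 0).
Certificate R = B(k−1)f/C = 2/(k + 1) gives s_k = factorial(k + 2)/2**k.
Δs = (k + 1)*factorial(k + 2)/(2*2**k), as required.
Sum = s_(12) − s_(2); s_(12) = 42567525/2, s_(2) = 6 ⇒ 42567513/2.

Σ = 42567513/2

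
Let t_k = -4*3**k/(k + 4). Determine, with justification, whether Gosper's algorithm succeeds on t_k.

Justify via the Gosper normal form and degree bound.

No — negative degree bound, so no certificate f.

Step 1: r(k) = 3*(k + 4)/(k + 5).
So A=3*k + 12 and B=k + 5, with C=1.
Solve (3*k + 12)·f(k+1) − (k + 4)·f(k) = 1.
deg f ≤ -1 (via 1,1,0).
Bound -1 < 0, so the key equation has no polynomial solution.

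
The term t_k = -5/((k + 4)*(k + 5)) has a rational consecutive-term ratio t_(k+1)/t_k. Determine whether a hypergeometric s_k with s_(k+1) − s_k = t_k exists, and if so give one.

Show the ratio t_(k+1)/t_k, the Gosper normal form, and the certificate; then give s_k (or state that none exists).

s_k = -5*k/(4*k + 16)

Ratio r(k) = (k + 4)/(k + 6).
Factor: A=k + 4; B=k + 6; C=1.
f must satisfy (k + 4)·f(k+1) − (k + 5)·f(k) = 1.
From deg A=1, deg B=1, deg C=0: d=1.
Solving with deg f ≤ 1: f(k) = k/4.
Certificate R = B(k−1)f/C = k*(k + 5)/4 gives s_k = -5*k/(4*k + 16).
Check: Δs_k = -5/(k**2 + 9*k + 20). ✓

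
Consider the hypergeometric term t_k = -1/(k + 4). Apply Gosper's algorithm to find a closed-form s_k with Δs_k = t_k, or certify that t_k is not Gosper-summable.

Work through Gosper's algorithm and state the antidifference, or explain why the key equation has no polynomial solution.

The ratio is (k + 4)/(k + 5).
Gosper form: A/B · C(k+1)/C(k) with A=k + 4, B=k + 5, C=1.
Need (k + 4)·f(k+1) − (k + 4)·f(k) = 1.
Degrees (1,1,0) ⇒ d ≤ 0.
Put f(k) = c0: A·f(k+1) − B(k−1)·f(k) − C = -1; need -1 = 0 — inconsistent ⇒ no f, not summable.

not Gosper-summable; s_k does not exist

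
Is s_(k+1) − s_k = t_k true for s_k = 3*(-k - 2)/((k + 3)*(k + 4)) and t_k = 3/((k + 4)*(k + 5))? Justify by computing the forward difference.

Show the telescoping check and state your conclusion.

Invalid: residual -6/(k**3 + 12*k**2 + 47*k + 60) ≠ 0.

s_(k+1) = 3*(-k - 3)/((k + 4)*(k + 5))
s_(k+1) − s_k = 3*(k + 1)/(k**3 + 12*k**2 + 47*k + 60)
(s_(k+1) − s_k) − t_k = -6/(k**3 + 12*k**2 + 47*k + 60)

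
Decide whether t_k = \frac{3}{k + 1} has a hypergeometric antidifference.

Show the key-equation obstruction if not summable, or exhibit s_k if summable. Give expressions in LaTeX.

t_(k+1)/t_k = (k + 1)/(k + 2).
A = k + 1, B = k + 2, C = 1.
Need (k + 1)·f(k+1) − (k + 1)·f(k) = 1.
From deg A=1, deg B=1, deg C=0: d=0.
Put f(k) = c0: A·f(k+1) − B(k−1)·f(k) − C = -1; need -1 = 0 — inconsistent ⇒ no f, not summable.

No — key equation has no polynomial f.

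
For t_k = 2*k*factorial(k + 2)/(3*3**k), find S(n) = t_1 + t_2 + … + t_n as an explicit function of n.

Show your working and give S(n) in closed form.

The ratio is (k + 1)*(k + 3)/(3*k).
Normal form (A,B,C) = (k/3 + 1, 1, k).
Set up (k/3 + 1)·f(k+1) − (1)·f(k) − (k) = 0.
deg f ≤ 0 (via 1,0,1).
Coefficient equations give f(k) = 3.
Then R = B(k−1)f/C = 3/k, so s_k = R(k)·t_k = 2*factorial(k + 2)/3**k.
Check: Δs_k = 2*k*factorial(k + 2)/(3*3**k). ✓
Telescope: S(n) = s_(n+1) − s_(1) = 2*3**(-n - 1)*factorial(n + 3) − (4) = -4 + 2*factorial(n + 3)/(3*3**n).

S(n) = -4 + 2*factorial(n + 3)/(3*3**n)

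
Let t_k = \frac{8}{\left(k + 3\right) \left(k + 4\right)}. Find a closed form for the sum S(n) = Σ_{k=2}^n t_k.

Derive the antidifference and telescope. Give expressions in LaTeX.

S(n) = \frac{8 \left(n - 1\right)}{5 \left(n + 4\right)}

Step 1: r(k) = (k + 3)/(k + 5).
Take A(k)=k + 3, B(k)=k + 5, C(k)=1.
Key eq: (k + 3)·f(k+1) = (k + 4)·f(k) + (1).
Bound: deg f ≤ 1.
Coefficient equations give f(k) = k/3.
R(k) = B(k−1)·f(k)/C(k) = k*(k + 4)/3; s_k = R·t_k = 8*k/(3*(k + 3)).
Verify: 8/(k**2 + 7*k + 12) matches t_k.
Telescope: S(n) = s_(n+1) − s_(2) = 8*(n + 1)/(3*(n + 4)) − (16/15) = 8*(n - 1)/(5*(n + 4)).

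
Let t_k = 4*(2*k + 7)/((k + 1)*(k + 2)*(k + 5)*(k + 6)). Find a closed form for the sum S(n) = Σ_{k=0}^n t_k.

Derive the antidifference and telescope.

S(n) = 4*(n**2 + 8*n + 7)/(5*(n**2 + 8*n + 12))

The ratio is (k + 1)*(k + 5)*(2*k + 9)/((k + 3)*(k + 7)*(2*k + 7)).
A = k + 1, B = k + 7, C = k**3 + 21*k**2/2 + 73*k/2 + 42.
Set up (k + 1)·f(k+1) − (k + 6)·f(k) − (k**3 + 21*k**2/2 + 73*k/2 + 42) = 0.
Degrees (1,1,3) ⇒ d ≤ 5.
Match coefficients ⇒ f(k) = k*(k + 2)*(k + 3)*(k + 4)*(k + 6)/10.
Certificate R = B(k−1)f/C = k*(k + 2)*(k + 6)**2/(5*(2*k + 7)) gives s_k = 4*k*(k + 6)/(5*(k**2 + 6*k + 5)).
Check: Δs_k = 4*(2*k + 7)/(k**4 + 14*k**3 + 65*k**2 + 112*k + 60). ✓
Σ_(k=0)^n t_k = s_(n+1) − s_(0) = (4*(n**2 + 8*n + 7)/(5*(n**2 + 8*n + 12))) − (0), i.e. 4*(n**2 + 8*n + 7)/(5*(n**2 + 8*n + 12)).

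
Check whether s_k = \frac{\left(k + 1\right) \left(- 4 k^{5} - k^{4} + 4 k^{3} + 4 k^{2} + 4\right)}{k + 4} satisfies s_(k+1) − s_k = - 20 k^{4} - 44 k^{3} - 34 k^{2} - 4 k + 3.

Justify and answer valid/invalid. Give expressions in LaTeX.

s_(k+1) = (-4*k**6 - 29*k**5 - 82*k**4 - 110*k**3 - 64*k**2 - k + 14)/(k + 5)
s_(k+1) − s_k = (-20*k**6 - 176*k**5 - 461*k**4 - 548*k**3 - 281*k**2 - 14*k + 36)/(k**2 + 9*k + 20)
(s_(k+1) − s_k) − t_k = 3*(16*k**5 + 123*k**4 + 214*k**3 + 144*k**2 + 13*k - 8)/(k**2 + 9*k + 20)

Invalid: residual \frac{3 \left(16 k^{5} + 123 k^{4} + 214 k^{3} + 144 k^{2} + 13 k - 8\right)}{k^{2} + 9 k + 20} ≠ 0.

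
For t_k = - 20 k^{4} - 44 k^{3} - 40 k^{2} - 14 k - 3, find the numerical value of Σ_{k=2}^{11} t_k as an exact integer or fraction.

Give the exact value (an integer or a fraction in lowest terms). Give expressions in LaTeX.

Σ = -1012220

Compute t_(k+1)/t_k: get (20*k**4 + 124*k**3 + 292*k**2 + 306*k + 121)/(20*k**4 + 44*k**3 + 40*k**2 + 14*k + 3).
Factor: A=1; B=1; C=k**4 + 11*k**3/5 + 2*k**2 + 7*k/10 + 3/20.
Solve (1)·f(k+1) − (1)·f(k) = k**4 + 11*k**3/5 + 2*k**2 + 7*k/10 + 3/20.
d = 5 from the (0,0,4) case.
A polynomial solution: f(k) = k*(4*k**4 + k**3 - 2*k**2 - 2*k + 2)/20.
Then R = B(k−1)f/C = k*(4*k**4 + k**3 - 2*k**2 - 2*k + 2)/(20*k**4 + 44*k**3 + 40*k**2 + 14*k + 3), so s_k = R(k)·t_k = k*(-4*k**4 - k**3 + 2*k**2 + 2*k - 2).
s_(k+1) − s_k = -20*k**4 - 44*k**3 - 40*k**2 - 14*k - 3 = t_k.
Σ_(k=2)^(11) t_k = s_(12) − s_(2) = -1012344 − (-124) = -1012220.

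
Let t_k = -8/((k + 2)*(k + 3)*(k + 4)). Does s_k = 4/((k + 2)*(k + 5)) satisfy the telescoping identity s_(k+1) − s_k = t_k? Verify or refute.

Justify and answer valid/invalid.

Invalid: residual 8*(3*k + 14)/(k**5 + 20*k**4 + 155*k**3 + 580*k**2 + 1044*k + 720) ≠ 0.

s_(k+1) = 4/((k + 3)*(k + 6))
s_(k+1) − s_k = 8*(-k - 4)/(k**4 + 16*k**3 + 91*k**2 + 216*k + 180)
(s_(k+1) − s_k) − t_k = 8*(3*k + 14)/(k**5 + 20*k**4 + 155*k**3 + 580*k**2 + 1044*k + 720)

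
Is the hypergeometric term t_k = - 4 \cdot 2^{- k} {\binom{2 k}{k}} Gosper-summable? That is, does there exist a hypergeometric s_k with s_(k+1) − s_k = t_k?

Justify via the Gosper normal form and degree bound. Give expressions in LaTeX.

No. Not Gosper-summable.

Step 1: r(k) = (2*k + 1)/(k + 1).
Take A(k)=2*k + 1, B(k)=k + 1, C(k)=1.
Set up (2*k + 1)·f(k+1) − (k)·f(k) − (1) = 0.
Bound: deg f ≤ -1.
d = -1 < 0 ⇒ no nonzero polynomial f; not summable.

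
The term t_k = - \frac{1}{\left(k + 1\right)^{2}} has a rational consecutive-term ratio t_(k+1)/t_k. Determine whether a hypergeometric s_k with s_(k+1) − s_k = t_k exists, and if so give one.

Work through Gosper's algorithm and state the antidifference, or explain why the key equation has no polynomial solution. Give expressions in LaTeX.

none (Gosper's algorithm certifies no s_k)

The ratio is (k + 1)**2/(k + 2)**2.
Factor: A=k**2 + 2*k + 1; B=k**2 + 4*k + 4; C=1.
Solve (k**2 + 2*k + 1)·f(k+1) − (k**2 + 2*k + 1)·f(k) = 1.
Bound: deg f ≤ 0.
f = c0 ⇒ A·f(k+1) − B(k−1)·f(k) − C = -1. The system {-1 = 0} is inconsistent; no antidifference.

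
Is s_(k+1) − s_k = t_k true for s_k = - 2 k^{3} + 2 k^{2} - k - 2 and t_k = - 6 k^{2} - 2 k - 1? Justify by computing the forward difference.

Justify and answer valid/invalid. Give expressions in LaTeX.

valid; difference matches t_k

s_(k+1) = -k - 2*(k + 1)**3 + 2*(k + 1)**2 - 3
s_(k+1) − s_k = -6*k**2 - 2*k - 1
(s_(k+1) − s_k) − t_k = 0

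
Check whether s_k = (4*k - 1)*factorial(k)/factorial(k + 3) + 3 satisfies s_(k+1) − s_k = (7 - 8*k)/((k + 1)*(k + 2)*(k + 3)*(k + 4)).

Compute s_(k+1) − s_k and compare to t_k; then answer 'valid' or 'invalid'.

Valid — Δs_k = t_k.

s_(k+1) = (3*k**3 + 27*k**2 + 82*k + 75)/((k + 2)*(k + 3)*(k + 4))
s_(k+1) − s_k = (7 - 8*k)/((k + 1)*(k + 2)*(k + 3)*(k + 4))
(s_(k+1) − s_k) − t_k = 0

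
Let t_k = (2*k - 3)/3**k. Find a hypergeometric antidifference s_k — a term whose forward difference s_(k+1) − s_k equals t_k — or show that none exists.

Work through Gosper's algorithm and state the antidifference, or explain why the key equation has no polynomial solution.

s_k = 3**(1 - k)*(1 - k)

The ratio is (2*k - 1)/(3*(2*k - 3)).
A = 1/3, B = 1, C = k - 3/2.
f must satisfy (1/3)·f(k+1) − (1)·f(k) = k - 3/2.
deg f ≤ 1 (via 0,0,1).
Match coefficients ⇒ f(k) = -3*(k - 1)/2.
Certificate R = B(k−1)f/C = -3*(k - 1)/(2*k - 3) gives s_k = 3**(1 - k)*(1 - k).
s_(k+1) − s_k = (2*k - 3)/3**k = t_k.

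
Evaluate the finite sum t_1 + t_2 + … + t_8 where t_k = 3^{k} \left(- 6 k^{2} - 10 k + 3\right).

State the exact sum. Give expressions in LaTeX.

Σ = -4074384

The ratio is 3*(6*k**2 + 22*k + 13)/(6*k**2 + 10*k - 3).
Normal form (A,B,C) = (3, 1, k**2 + 5*k/3 - 1/2).
Solve (3)·f(k+1) − (1)·f(k) = k**2 + 5*k/3 - 1/2.
From deg A=0, deg B=0, deg C=2: d=2.
Coefficient equations give f(k) = k*(3*k - 4)/6.
R(k) = B(k−1)·f(k)/C(k) = k*(3*k - 4)/(6*k**2 + 10*k - 3); s_k = R·t_k = 3**k*k*(4 - 3*k).
Δs = 3**k*(-6*k**2 - 10*k + 3), as required.
Sum = s_(9) − s_(1); s_(9) = -4074381, s_(1) = 3 ⇒ -4074384.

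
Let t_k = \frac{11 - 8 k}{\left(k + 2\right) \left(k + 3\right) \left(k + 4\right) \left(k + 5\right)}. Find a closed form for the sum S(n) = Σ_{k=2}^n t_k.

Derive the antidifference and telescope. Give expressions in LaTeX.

S(n) = \frac{- 7 n^{3} - 84 n^{2} + 151 n - 60}{120 \left(n^{3} + 12 n^{2} + 47 n + 60\right)}

Ratio r(k) = (k + 2)*(8*k - 3)/((k + 6)*(8*k - 11)).
Gosper form: A/B · C(k+1)/C(k) with A=k + 2, B=k + 6, C=k - 11/8.
Set up (k + 2)·f(k+1) − (k + 5)·f(k) − (k - 11/8) = 0.
d = 3 from the (1,1,1) case.
Solving with deg f ≤ 3: f(k) = -k*(k**2 + 9*k + 122)/192.
Certificate R = B(k−1)f/C = -k*(k + 5)*(k**2 + 9*k + 122)/(24*(8*k - 11)) gives s_k = k*(k**2 + 9*k + 122)/(24*(k + 2)*(k + 3)*(k + 4)).
Δs = (11 - 8*k)/(k**4 + 14*k**3 + 71*k**2 + 154*k + 120), as required.
s_(n+1) = (n**3 + 12*n**2 + 143*n + 132)/(24*(n**3 + 12*n**2 + 47*n + 60)) and s_(2) = 1/10, so S(n) = (-7*n**3 - 84*n**2 + 151*n - 60)/(120*(n**3 + 12*n**2 + 47*n + 60)).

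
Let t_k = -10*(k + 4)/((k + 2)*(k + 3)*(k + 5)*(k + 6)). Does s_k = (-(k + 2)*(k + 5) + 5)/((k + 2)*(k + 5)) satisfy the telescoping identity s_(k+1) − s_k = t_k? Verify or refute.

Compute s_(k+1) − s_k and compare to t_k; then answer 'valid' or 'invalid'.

Valid — Δs_k = t_k.

s_(k+1) = (-(k + 3)*(k + 6) + 5)/((k + 3)*(k + 6))
s_(k+1) − s_k = 10*(-k - 4)/(k**4 + 16*k**3 + 91*k**2 + 216*k + 180)
(s_(k+1) − s_k) − t_k = 0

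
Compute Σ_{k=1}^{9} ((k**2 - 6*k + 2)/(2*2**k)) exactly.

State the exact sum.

Σ = -2107/1024

r(k) = (k**2 - 4*k - 3)/(2*(k**2 - 6*k + 2)) after simplifying.
Normal form (A,B,C) = (1/2, 1, k**2 - 6*k + 2).
f must satisfy (1/2)·f(k+1) − (1)·f(k) = k**2 - 6*k + 2.
deg f ≤ 2 (via 0,0,2).
Coefficient equations give f(k) = -2*(k**2 - 4*k - 1).
Get s_k = R·t_k = (-k**2 + 4*k + 1)/2**k with R(k) = B(k−1)f(k)/C(k) = -2*(k**2 - 4*k - 1)/(k**2 - 6*k + 2).
Verify: (k**2 - 6*k + 2)/(2*2**k) matches t_k.
Evaluate s at k=10 and k=1: -59/1024 and 2; difference -2107/1024.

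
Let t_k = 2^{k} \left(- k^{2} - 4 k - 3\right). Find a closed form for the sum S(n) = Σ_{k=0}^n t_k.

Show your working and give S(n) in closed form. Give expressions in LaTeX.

S(n) = - 2^{n + 1} n^{2} - 2^{n + 2} n - 2^{n + 2} + 1

Compute t_(k+1)/t_k: get 2*(k**2 + 6*k + 8)/(k**2 + 4*k + 3).
Normal form (A,B,C) = (2, 1, k**2 + 4*k + 3).
Need (2)·f(k+1) − (1)·f(k) = k**2 + 4*k + 3.
deg f ≤ 2 (via 0,0,2).
A polynomial solution: f(k) = k**2 + 1.
Certificate R = B(k−1)f/C = (k**2 + 1)/((k + 1)*(k + 3)) gives s_k = 2**k*(-k**2 - 1).
s_(k+1) − s_k = 2**k*(-k**2 - 4*k - 3) = t_k.
Evaluate: s_(n+1) = 2**(n + 1)*(-n**2 - 2*n - 2); subtract s_(0) = -1 ⇒ S(n) = -2**(n + 1)*n**2 - 2**(n + 2)*n - 2**(n + 2) + 1.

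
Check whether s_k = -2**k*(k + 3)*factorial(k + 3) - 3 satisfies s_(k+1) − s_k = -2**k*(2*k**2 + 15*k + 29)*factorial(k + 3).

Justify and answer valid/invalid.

valid; difference matches t_k

s_(k+1) = -2**(k + 1)*(k + 4)*factorial(k + 4) - 3
s_(k+1) − s_k = -2**k*(2*k**2 + 15*k + 29)*factorial(k + 3)
(s_(k+1) − s_k) − t_k = 0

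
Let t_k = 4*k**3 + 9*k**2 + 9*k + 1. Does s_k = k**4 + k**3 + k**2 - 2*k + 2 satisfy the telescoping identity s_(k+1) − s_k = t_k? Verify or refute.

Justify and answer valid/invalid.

s_(k+1) = -2*k + (k + 1)**4 + (k + 1)**3 + (k + 1)**2
s_(k+1) − s_k = 4*k**3 + 9*k**2 + 9*k + 1
(s_(k+1) − s_k) − t_k = 0

Valid — Δs_k = t_k.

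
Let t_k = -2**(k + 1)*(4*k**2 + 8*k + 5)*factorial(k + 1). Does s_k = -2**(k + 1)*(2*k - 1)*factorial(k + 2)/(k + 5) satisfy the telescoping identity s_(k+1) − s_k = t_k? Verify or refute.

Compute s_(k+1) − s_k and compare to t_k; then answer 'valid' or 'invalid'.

s_(k+1) = -2**(k + 2)*(2*k + 1)*factorial(k + 3)/(k + 6)
s_(k+1) − s_k = -2**(k + 1)*(4*k**3 + 32*k**2 + 65*k + 36)*factorial(k + 2)/((k + 5)*(k + 6))
(s_(k+1) − s_k) − t_k = 6*2**k*(4*k**3 + 28*k**2 + 43*k + 26)*factorial(k + 1)/((k + 5)*(k + 6))

Invalid: residual 6*2**k*(4*k**3 + 28*k**2 + 43*k + 26)*factorial(k + 1)/((k + 5)*(k + 6)) ≠ 0.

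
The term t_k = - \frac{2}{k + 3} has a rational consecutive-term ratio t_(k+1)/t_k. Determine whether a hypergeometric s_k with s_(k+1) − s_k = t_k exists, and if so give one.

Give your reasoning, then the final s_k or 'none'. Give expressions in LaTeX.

t_(k+1)/t_k = (k + 3)/(k + 4).
A = k + 3, B = k + 4, C = 1.
Solve (k + 3)·f(k+1) − (k + 3)·f(k) = 1.
d = 0 from the (1,1,0) case.
Generic f = c0 gives residual -1; -1 = 0 cannot hold, so t_k is not Gosper-summable.

none — t_k is not Gosper-summable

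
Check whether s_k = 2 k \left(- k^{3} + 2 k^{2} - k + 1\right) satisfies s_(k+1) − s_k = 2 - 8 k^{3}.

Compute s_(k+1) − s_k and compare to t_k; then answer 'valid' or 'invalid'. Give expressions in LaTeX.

valid (s_(k+1) − s_k reduces to t_k)

s_(k+1) = -2*k**4 - 4*k**3 - 2*k**2 + 2*k + 2
s_(k+1) − s_k = 2 - 8*k**3
(s_(k+1) − s_k) − t_k = 0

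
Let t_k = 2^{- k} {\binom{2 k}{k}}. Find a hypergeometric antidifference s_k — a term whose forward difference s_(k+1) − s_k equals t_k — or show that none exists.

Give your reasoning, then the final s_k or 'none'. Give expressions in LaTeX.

Step 1: r(k) = (2*k + 1)/(k + 1).
A = 2*k + 1, B = k + 1, C = 1.
Key eq: (2*k + 1)·f(k+1) = (k)·f(k) + (1).
deg f ≤ -1 (via 1,1,0).
d = -1 < 0 ⇒ no nonzero polynomial f; not summable.

no hypergeometric antidifference exists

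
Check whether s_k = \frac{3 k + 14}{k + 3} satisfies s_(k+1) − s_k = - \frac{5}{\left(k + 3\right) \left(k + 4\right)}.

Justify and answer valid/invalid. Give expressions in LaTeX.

s_(k+1) = (3*k + 17)/(k + 4)
s_(k+1) − s_k = -5/(k**2 + 7*k + 12)
(s_(k+1) − s_k) − t_k = 0

Valid: the claim telescopes to t_k.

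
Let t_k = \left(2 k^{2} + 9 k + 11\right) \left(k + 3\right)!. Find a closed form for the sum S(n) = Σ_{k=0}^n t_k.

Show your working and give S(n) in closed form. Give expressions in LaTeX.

t_(k+1)/t_k = (k + 4)*(9*k + 2*(k + 1)**2 + 20)/(2*k**2 + 9*k + 11).
Take A(k)=k + 4, B(k)=1, C(k)=k**2 + 9*k/2 + 11/2.
Solve (k + 4)·f(k+1) − (1)·f(k) = k**2 + 9*k/2 + 11/2.
deg f ≤ 1 (via 1,0,2).
A polynomial solution: f(k) = (2*k + 1)/2.
Get s_k = R·t_k = (2*k + 1)*factorial(k + 3) with R(k) = B(k−1)f(k)/C(k) = (2*k + 1)/(2*k**2 + 9*k + 11).
Check: Δs_k = (2*k**2 + 9*k + 11)*factorial(k + 3). ✓
Evaluate: s_(n+1) = (2*n + 3)*factorial(n + 4); subtract s_(0) = 6 ⇒ S(n) = 2*n*factorial(n + 4) + 3*factorial(n + 4) - 6.

S(n) = 2 n \left(n + 4\right)! + 3 \left(n + 4\right)! - 6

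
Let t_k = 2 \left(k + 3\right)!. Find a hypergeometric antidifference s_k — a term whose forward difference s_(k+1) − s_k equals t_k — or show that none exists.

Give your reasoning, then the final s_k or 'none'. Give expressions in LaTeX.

none (Gosper's algorithm certifies no s_k)

t_(k+1)/t_k = k + 4.
A = k + 4, B = 1, C = 1.
Key eq: (k + 4)·f(k+1) = (1)·f(k) + (1).
Degrees (1,0,0) ⇒ d ≤ -1.
Bound -1 < 0, so the key equation has no polynomial solution.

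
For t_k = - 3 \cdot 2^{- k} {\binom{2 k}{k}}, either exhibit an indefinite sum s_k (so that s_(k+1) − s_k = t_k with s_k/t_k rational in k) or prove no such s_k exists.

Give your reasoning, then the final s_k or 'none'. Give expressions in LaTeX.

Ratio r(k) = (2*k + 1)/(k + 1).
Normal form (A,B,C) = (2*k + 1, k + 1, 1).
Key eq: (2*k + 1)·f(k+1) = (k)·f(k) + (1).
Bound: deg f ≤ -1.
Negative degree bound (-1): no f exists, t_k not Gosper-summable.

not Gosper-summable; s_k does not exist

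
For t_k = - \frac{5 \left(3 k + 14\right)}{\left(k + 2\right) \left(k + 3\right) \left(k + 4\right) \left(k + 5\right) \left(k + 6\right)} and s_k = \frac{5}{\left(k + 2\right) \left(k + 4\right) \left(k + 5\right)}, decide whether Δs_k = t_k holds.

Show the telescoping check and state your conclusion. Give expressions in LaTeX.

s_(k+1) = 5/((k + 3)*(k + 5)*(k + 6))
s_(k+1) − s_k = 5*(-3*k - 10)/(k**5 + 20*k**4 + 155*k**3 + 580*k**2 + 1044*k + 720)
(s_(k+1) − s_k) − t_k = 20/(k**5 + 20*k**4 + 155*k**3 + 580*k**2 + 1044*k + 720)

Invalid: residual \frac{20}{k^{5} + 20 k^{4} + 155 k^{3} + 580 k^{2} + 1044 k + 720} ≠ 0.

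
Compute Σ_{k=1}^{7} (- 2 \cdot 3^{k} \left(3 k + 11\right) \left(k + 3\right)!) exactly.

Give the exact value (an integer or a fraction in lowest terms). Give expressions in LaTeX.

Ratio r(k) = 3*(k + 4)*(3*k + 14)/(3*k + 11).
Factor: A=3*k + 12; B=1; C=k + 11/3.
Set up (3*k + 12)·f(k+1) − (1)·f(k) − (k + 11/3) = 0.
d = 0 from the (1,0,1) case.
A polynomial solution: f(k) = 1/3.
Get s_k = R·t_k = -2*3**k*factorial(k + 3) with R(k) = B(k−1)f(k)/C(k) = 1/(3*k + 11).
s_(k+1) − s_k = -2*3**k*(3*k + 11)*factorial(k + 3) = t_k.
Telescoping: Σ = s_(8) − s_(1) = -523788249600 − (-144) = -523788249456.

Σ = -523788249456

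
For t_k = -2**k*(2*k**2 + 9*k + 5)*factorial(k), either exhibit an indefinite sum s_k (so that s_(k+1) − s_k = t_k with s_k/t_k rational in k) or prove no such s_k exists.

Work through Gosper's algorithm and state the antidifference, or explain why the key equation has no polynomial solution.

s_k = -2**k*(k + 3)*factorial(k)

Compute t_(k+1)/t_k: get 2*(2*k**3 + 15*k**2 + 29*k + 16)/(2*k**2 + 9*k + 5).
A = 2*k + 2, B = 1, C = k**2 + 9*k/2 + 5/2.
Key eq: (2*k + 2)·f(k+1) = (1)·f(k) + (k**2 + 9*k/2 + 5/2).
From deg A=1, deg B=0, deg C=2: d=1.
Solving with deg f ≤ 1: f(k) = (k + 3)/2.
Get s_k = R·t_k = -2**k*(k + 3)*factorial(k) with R(k) = B(k−1)f(k)/C(k) = (k + 3)/(2*k**2 + 9*k + 5).
Check: Δs_k = -2**k*(2*k**2 + 9*k + 5)*factorial(k). ✓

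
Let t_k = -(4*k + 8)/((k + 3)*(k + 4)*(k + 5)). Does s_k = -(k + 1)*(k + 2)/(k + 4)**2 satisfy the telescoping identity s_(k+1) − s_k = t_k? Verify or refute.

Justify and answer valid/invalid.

s_(k+1) = -(k + 2)*(k + 3)/(k + 5)**2
s_(k+1) − s_k = (k + 2)*((k + 1)*(k + 5)**2 - (k + 3)*(k + 4)**2)/((k + 4)**2*(k + 5)**2)
(s_(k+1) − s_k) − t_k = (-k**3 - 4*k**2 + 7*k + 22)/(k**5 + 21*k**4 + 175*k**3 + 723*k**2 + 1480*k + 1200)

Invalid: residual (-k**3 - 4*k**2 + 7*k + 22)/(k**5 + 21*k**4 + 175*k**3 + 723*k**2 + 1480*k + 1200) ≠ 0.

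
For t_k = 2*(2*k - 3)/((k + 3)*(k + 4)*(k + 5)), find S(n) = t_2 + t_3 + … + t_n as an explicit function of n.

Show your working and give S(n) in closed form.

r(k) = (k + 3)*(2*k - 1)/((k + 6)*(2*k - 3)) after simplifying.
Factor: A=k + 3; B=k + 6; C=k - 3/2.
Set up (k + 3)·f(k+1) − (k + 5)·f(k) − (k - 3/2) = 0.
d = 2 from the (1,1,1) case.
A polynomial solution: f(k) = k*(k - 9)/16.
Get s_k = R·t_k = k*(k - 9)/(4*(k + 3)*(k + 4)) with R(k) = B(k−1)f(k)/C(k) = k*(k - 9)*(k + 5)/(8*(2*k - 3)).
Verify: 2*(2*k - 3)/(k**3 + 12*k**2 + 47*k + 60) matches t_k.
Evaluate: s_(n+1) = (n**2 - 7*n - 8)/(4*(n**2 + 9*n + 20)); subtract s_(2) = -7/60 ⇒ S(n) = (11*n**2 - 21*n + 10)/(30*(n**2 + 9*n + 20)).

S(n) = (11*n**2 - 21*n + 10)/(30*(n**2 + 9*n + 20))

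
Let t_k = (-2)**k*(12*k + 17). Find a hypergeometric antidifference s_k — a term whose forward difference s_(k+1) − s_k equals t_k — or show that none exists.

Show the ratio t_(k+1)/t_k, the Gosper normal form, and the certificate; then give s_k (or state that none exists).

Compute t_(k+1)/t_k: get 2*(-12*k - 29)/(12*k + 17).
Gosper form: A/B · C(k+1)/C(k) with A=-2, B=1, C=k + 17/12.
Solve (-2)·f(k+1) − (1)·f(k) = k + 17/12.
Bound: deg f ≤ 1.
Solve for f: f(k) = -(4*k + 3)/12 (degree 1 ≤ 1).
R(k) = B(k−1)·f(k)/C(k) = -(4*k + 3)/(12*k + 17); s_k = R·t_k = (-2)**k*(-4*k - 3).
Verify: (-2)**k*(12*k + 17) matches t_k.

s_k = (-2)**k*(-4*k - 3)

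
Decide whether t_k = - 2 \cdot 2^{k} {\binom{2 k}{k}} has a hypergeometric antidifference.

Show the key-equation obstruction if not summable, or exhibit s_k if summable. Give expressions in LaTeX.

No — negative degree bound, so no certificate f.

The ratio is 4*(2*k + 1)/(k + 1).
Gosper form: A/B · C(k+1)/C(k) with A=8*k + 4, B=k + 1, C=1.
Set up (8*k + 4)·f(k+1) − (k)·f(k) − (1) = 0.
Degrees (1,1,0) ⇒ d ≤ -1.
deg f ≤ -1 is impossible — no certificate.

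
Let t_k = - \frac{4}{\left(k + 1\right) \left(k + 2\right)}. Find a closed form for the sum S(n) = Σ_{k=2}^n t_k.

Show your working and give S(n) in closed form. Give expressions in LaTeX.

Ratio r(k) = (k + 1)/(k + 3).
Factor: A=k + 1; B=k + 3; C=1.
Set up (k + 1)·f(k+1) − (k + 2)·f(k) − (1) = 0.
d = 1 from the (1,1,0) case.
Solving with deg f ≤ 1: f(k) = k.
R(k) = B(k−1)·f(k)/C(k) = k*(k + 2); s_k = R·t_k = -4*k/(k + 1).
Verify: -4/(k**2 + 3*k + 2) matches t_k.
Evaluate: s_(n+1) = 4*(-n - 1)/(n + 2); subtract s_(2) = -8/3 ⇒ S(n) = 4*(1 - n)/(3*(n + 2)).

S(n) = \frac{4 \left(1 - n\right)}{3 \left(n + 2\right)}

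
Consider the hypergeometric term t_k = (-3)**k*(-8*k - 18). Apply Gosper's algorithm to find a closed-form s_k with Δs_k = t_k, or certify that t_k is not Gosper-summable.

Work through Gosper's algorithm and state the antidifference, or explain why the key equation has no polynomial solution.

s_k = (-3)**k*(2*k + 3)

The ratio is 3*(-4*k - 13)/(4*k + 9).
So A=-3 and B=1, with C=k + 9/4.
Key eq: (-3)·f(k+1) = (1)·f(k) + (k + 9/4).
From deg A=0, deg B=0, deg C=1: d=1.
A polynomial solution: f(k) = -(2*k + 3)/8.
So s_k = (B(k−1)f/C)·t_k = (-(2*k + 3)/(2*(4*k + 9)))·t_k = (-3)**k*(2*k + 3).
Check: Δs_k = (-3)**k*(-8*k - 18). ✓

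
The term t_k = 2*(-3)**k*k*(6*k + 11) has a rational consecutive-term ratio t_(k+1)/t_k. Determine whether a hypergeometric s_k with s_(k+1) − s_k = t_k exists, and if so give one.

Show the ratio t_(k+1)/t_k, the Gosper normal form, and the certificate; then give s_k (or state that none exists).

s_k = (-3)**k*(-3*k**2 - k + 3)

Ratio r(k) = -3*(k + 1)*(6*k + 17)/(k*(6*k + 11)).
Gosper form: A/B · C(k+1)/C(k) with A=-3, B=1, C=k**2 + 11*k/6.
Need (-3)·f(k+1) − (1)·f(k) = k**2 + 11*k/6.
Bound: deg f ≤ 2.
Coefficient equations give f(k) = -(3*k**2 + k - 3)/12.
R(k) = B(k−1)·f(k)/C(k) = -(3*k**2 + k - 3)/(2*k*(6*k + 11)); s_k = R·t_k = (-3)**k*(-3*k**2 - k + 3).
s_(k+1) − s_k = 2*(-3)**k*k*(6*k + 11) = t_k.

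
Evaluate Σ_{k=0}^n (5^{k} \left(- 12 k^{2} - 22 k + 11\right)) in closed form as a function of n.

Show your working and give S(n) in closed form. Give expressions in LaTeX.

Compute t_(k+1)/t_k: get 5*(12*k**2 + 46*k + 23)/(12*k**2 + 22*k - 11).
Take A(k)=5, B(k)=1, C(k)=k**2 + 11*k/6 - 11/12.
Key eq: (5)·f(k+1) = (1)·f(k) + (k**2 + 11*k/6 - 11/12).
deg f ≤ 2 (via 0,0,2).
A polynomial solution: f(k) = (3*k**2 - 2*k - 4)/12.
Get s_k = R·t_k = 5**k*(-3*k**2 + 2*k + 4) with R(k) = B(k−1)f(k)/C(k) = (3*k**2 - 2*k - 4)/(12*k**2 + 22*k - 11).
Verify: 5**k*(-12*k**2 - 22*k + 11) matches t_k.
Telescope: S(n) = s_(n+1) − s_(0) = 5**(n + 1)*(-3*n**2 - 4*n + 3) − (4) = -15*5**n*n**2 - 20*5**n*n + 15*5**n - 4.

S(n) = - 15 \cdot 5^{n} n^{2} - 20 \cdot 5^{n} n + 15 \cdot 5^{n} - 4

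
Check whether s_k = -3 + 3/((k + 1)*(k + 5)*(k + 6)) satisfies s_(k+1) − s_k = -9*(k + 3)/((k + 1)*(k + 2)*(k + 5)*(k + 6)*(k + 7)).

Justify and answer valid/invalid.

s_(k+1) = -3 + 3/((k + 2)*(k + 6)*(k + 7))
s_(k+1) − s_k = 9*(-k - 3)/(k**5 + 21*k**4 + 163*k**3 + 567*k**2 + 844*k + 420)
(s_(k+1) − s_k) − t_k = 0

Valid: the claim telescopes to t_k.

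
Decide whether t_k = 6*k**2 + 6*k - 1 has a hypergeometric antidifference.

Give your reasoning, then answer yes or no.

Yes. s_k = k*(2*k**2 - 3).

Compute t_(k+1)/t_k: get (6*k**2 + 18*k + 11)/(6*k**2 + 6*k - 1).
Take A(k)=1, B(k)=1, C(k)=k**2 + k - 1/6.
Key eq: (1)·f(k+1) = (1)·f(k) + (k**2 + k - 1/6).
deg f ≤ 3 (via 0,0,2).
Solve for f: f(k) = k*(2*k**2 - 3)/6 (degree 3 ≤ 3).
R(k) = B(k−1)·f(k)/C(k) = k*(2*k**2 - 3)/(6*k**2 + 6*k - 1); s_k = R·t_k = k*(2*k**2 - 3).
Verify: 6*k**2 + 6*k - 1 matches t_k.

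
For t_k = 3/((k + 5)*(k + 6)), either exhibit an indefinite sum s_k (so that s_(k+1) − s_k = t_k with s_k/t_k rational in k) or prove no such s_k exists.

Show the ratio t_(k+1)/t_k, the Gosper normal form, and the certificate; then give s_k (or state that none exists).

s_k = 3*k/(5*(k + 5))

t_(k+1)/t_k = (k + 5)/(k + 7).
So A=k + 5 and B=k + 7, with C=1.
Solve (k + 5)·f(k+1) − (k + 6)·f(k) = 1.
Bound: deg f ≤ 1.
Coefficient equations give f(k) = k/5.
So s_k = (B(k−1)f/C)·t_k = (k*(k + 6)/5)·t_k = 3*k/(5*(k + 5)).
Check: Δs_k = 3/(k**2 + 11*k + 30). ✓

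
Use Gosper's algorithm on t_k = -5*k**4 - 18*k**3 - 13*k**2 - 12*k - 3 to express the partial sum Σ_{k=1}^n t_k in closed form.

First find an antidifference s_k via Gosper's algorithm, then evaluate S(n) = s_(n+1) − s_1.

S(n) = n*(-n**4 - 7*n**3 - 15*n**2 - 17*n - 11)

Step 1: r(k) = (5*k**4 + 38*k**3 + 97*k**2 + 112*k + 51)/(5*k**4 + 18*k**3 + 13*k**2 + 12*k + 3).
Take A(k)=1, B(k)=1, C(k)=k**4 + 18*k**3/5 + 13*k**2/5 + 12*k/5 + 3/5.
Key eq: (1)·f(k+1) = (1)·f(k) + (k**4 + 18*k**3/5 + 13*k**2/5 + 12*k/5 + 3/5).
Bound: deg f ≤ 5.
Coefficient equations give f(k) = k*(k**2 - k + 1)*(k**2 + 3*k - 1)/5.
Then R = B(k−1)f/C = k*(k**2 - k + 1)*(k**2 + 3*k - 1)/(5*k**4 + 18*k**3 + 13*k**2 + 12*k + 3), so s_k = R(k)·t_k = k*(-k**4 - 2*k**3 + 3*k**2 - 4*k + 1).
Verify: -5*k**4 - 18*k**3 - 13*k**2 - 12*k - 3 matches t_k.
Σ_(k=1)^n t_k = s_(n+1) − s_(1) = (-n**5 - 7*n**4 - 15*n**3 - 17*n**2 - 11*n - 3) − (-3), i.e. n*(-n**4 - 7*n**3 - 15*n**2 - 17*n - 11).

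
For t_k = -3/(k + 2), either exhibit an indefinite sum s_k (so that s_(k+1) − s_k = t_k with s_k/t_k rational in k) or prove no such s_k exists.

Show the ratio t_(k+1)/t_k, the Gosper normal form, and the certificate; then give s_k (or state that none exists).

none — t_k is not Gosper-summable

Ratio r(k) = (k + 2)/(k + 3).
Take A(k)=k + 2, B(k)=k + 3, C(k)=1.
Set up (k + 2)·f(k+1) − (k + 2)·f(k) − (1) = 0.
d = 0 from the (1,1,0) case.
f = c0 ⇒ A·f(k+1) − B(k−1)·f(k) − C = -1. The system {-1 = 0} is inconsistent; no antidifference.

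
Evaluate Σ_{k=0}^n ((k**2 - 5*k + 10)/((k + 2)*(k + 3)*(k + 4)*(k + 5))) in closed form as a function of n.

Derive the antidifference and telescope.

Step 1: r(k) = (k**3 - k**2 + 12)/(k**3 + k**2 - 20*k + 60).
Factor: A=k + 2; B=k + 6; C=k**2 - 5*k + 10.
f must satisfy (k + 2)·f(k+1) − (k + 5)·f(k) = k**2 - 5*k + 10.
Bound: deg f ≤ 3.
Solving with deg f ≤ 3: f(k) = k*(k**2 + 3*k + 26)/6.
R(k) = B(k−1)·f(k)/C(k) = k*(k + 5)*(k**2 + 3*k + 26)/(6*(k**2 - 5*k + 10)); s_k = R·t_k = k*(k**2 + 3*k + 26)/(6*(k + 2)*(k + 3)*(k + 4)).
Verify: (k**2 - 5*k + 10)/(k**4 + 14*k**3 + 71*k**2 + 154*k + 120) matches t_k.
s_(n+1) = (n**3 + 6*n**2 + 35*n + 30)/(6*(n**3 + 12*n**2 + 47*n + 60)) and s_(0) = 0, so S(n) = (n**3 + 6*n**2 + 35*n + 30)/(6*(n**3 + 12*n**2 + 47*n + 60)).

S(n) = (n**3 + 6*n**2 + 35*n + 30)/(6*(n**3 + 12*n**2 + 47*n + 60))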